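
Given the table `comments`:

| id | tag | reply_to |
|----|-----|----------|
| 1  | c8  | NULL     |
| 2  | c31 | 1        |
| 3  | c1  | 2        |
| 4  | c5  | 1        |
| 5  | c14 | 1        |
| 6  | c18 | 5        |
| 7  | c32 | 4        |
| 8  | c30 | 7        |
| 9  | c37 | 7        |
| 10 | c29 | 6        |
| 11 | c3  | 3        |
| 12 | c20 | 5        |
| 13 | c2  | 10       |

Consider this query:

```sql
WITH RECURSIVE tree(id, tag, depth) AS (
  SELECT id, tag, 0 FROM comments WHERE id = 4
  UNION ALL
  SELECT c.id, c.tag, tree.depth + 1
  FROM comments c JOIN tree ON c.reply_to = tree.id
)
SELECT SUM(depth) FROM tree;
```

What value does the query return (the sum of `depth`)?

5

Base: id=4 (c5) at depth 0.
Iteration 1: rows with reply_to in {4} -> c32 (id 7, depth 1).
Iteration 2: rows with reply_to in {7} -> c30 (id 8, depth 2), c37 (id 9, depth 2).
Iteration 3: no rows with reply_to in {8,9}; recursion stops.
SUM(depth) = 0 + 1 + 2 + 2 = 5.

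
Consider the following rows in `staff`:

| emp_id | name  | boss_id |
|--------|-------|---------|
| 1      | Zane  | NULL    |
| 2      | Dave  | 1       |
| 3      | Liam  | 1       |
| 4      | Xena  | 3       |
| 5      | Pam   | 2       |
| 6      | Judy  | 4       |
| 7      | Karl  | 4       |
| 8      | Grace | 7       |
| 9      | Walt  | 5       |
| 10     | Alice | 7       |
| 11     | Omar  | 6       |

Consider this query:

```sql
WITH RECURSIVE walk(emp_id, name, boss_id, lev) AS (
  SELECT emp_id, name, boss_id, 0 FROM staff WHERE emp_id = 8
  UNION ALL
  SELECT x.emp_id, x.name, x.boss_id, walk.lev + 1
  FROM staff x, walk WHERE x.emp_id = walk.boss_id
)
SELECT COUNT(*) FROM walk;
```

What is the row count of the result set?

Base: emp_id=8 (Grace), boss_id=7, lev 0.
Iteration 1: join on emp_id=7 -> Karl (id 7, boss_id=4, lev 1).
Iteration 2: join on emp_id=4 -> Xena (id 4, boss_id=3, lev 2).
Iteration 3: join on emp_id=3 -> Liam (id 3, boss_id=1, lev 3).
Iteration 4: join on emp_id=1 -> Zane (id 1, boss_id=NULL, lev 4).
Iteration 5: boss_id is NULL; no match; recursion stops.
Total rows emitted: 5.

5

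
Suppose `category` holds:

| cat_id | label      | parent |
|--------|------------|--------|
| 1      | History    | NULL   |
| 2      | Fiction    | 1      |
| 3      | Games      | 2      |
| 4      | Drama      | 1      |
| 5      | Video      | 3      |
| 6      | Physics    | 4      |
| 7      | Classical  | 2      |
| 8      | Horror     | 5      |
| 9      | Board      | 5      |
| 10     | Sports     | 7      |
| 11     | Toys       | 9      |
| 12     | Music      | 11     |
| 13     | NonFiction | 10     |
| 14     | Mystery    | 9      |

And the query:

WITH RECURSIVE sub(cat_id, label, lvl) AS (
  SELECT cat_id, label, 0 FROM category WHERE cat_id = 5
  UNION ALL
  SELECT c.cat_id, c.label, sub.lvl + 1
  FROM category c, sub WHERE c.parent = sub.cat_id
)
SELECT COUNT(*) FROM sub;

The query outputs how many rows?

Base: cat_id=5 (Video) at lvl 0.
Iteration 1: rows with parent in {5} -> Horror (id 8, lvl 1), Board (id 9, lvl 1).
Iteration 2: rows with parent in {8,9} -> Toys (id 11, lvl 2), Mystery (id 14, lvl 2).
Iteration 3: rows with parent in {11,14} -> Music (id 12, lvl 3).
Iteration 4: no rows with parent in {12}; recursion stops.
Total rows emitted: 6.

6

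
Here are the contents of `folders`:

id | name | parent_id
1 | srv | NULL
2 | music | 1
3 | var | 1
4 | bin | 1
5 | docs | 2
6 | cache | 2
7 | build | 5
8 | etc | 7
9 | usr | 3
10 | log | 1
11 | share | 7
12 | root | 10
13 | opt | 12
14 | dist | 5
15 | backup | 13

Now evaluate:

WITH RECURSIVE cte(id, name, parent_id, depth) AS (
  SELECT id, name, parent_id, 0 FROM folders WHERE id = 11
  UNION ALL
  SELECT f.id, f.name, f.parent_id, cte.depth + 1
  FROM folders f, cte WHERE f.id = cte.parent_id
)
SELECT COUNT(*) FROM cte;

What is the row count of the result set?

5

Base: id=11 (share), parent_id=7, depth 0.
Iteration 1: join on id=7 -> build (id 7, parent_id=5, depth 1).
Iteration 2: join on id=5 -> docs (id 5, parent_id=2, depth 2).
Iteration 3: join on id=2 -> music (id 2, parent_id=1, depth 3).
Iteration 4: join on id=1 -> srv (id 1, parent_id=NULL, depth 4).
Iteration 5: parent_id is NULL; no match; recursion stops.
Total rows emitted: 5.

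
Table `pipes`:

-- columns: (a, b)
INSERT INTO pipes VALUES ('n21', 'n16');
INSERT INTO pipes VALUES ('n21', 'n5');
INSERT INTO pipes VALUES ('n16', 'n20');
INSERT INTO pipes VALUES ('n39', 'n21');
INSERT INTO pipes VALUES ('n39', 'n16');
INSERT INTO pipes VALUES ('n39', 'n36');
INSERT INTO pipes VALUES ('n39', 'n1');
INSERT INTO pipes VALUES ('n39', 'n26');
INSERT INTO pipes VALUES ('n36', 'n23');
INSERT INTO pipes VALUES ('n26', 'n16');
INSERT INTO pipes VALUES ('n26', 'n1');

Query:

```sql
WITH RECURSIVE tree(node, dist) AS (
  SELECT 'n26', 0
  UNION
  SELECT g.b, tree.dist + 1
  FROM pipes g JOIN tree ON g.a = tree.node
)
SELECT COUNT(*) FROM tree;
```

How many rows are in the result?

Base: (n26, dist=0).
Iteration 1: edges from {n26} -> (n1, dist=1), (n16, dist=1).
Iteration 2: edges from {n1,n16} -> (n20, dist=2).
Iteration 3: no outgoing edges from {n20}; recursion stops.
Total rows emitted: 4.

4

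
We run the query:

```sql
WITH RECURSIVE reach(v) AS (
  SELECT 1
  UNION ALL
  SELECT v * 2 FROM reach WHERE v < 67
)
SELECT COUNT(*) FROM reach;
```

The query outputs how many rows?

Base: v=1.
Iteration 1: 1 < 67 holds -> v = 1 * 2 = 2.
Iteration 2: 2 < 67 holds -> v = 2 * 2 = 4.
Iteration 3: 4 < 67 holds -> v = 4 * 2 = 8.
Iteration 4: 8 < 67 holds -> v = 8 * 2 = 16.
Iteration 5: 16 < 67 holds -> v = 16 * 2 = 32.
Iteration 6: 32 < 67 holds -> v = 32 * 2 = 64.
Iteration 7: 64 < 67 holds -> v = 64 * 2 = 128.
Iteration 8: 128 < 67 fails; recursion stops.
Total rows emitted: 8.

8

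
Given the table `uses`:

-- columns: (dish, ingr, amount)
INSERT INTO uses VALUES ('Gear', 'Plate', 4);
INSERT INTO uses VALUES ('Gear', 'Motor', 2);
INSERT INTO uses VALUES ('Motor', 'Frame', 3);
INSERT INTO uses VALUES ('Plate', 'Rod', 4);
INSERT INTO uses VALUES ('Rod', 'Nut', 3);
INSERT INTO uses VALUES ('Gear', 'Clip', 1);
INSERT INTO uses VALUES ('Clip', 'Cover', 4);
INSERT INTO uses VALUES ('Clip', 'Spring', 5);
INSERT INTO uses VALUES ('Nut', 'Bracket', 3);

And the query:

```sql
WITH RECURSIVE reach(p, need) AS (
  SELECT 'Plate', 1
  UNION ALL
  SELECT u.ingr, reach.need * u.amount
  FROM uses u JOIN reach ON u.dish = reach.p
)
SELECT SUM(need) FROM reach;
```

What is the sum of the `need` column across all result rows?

Base: (Plate, need=1).
Iteration 1: components of {Plate} -> Rod = 1*4 = 4.
Iteration 2: components of {Rod} -> Nut = 4*3 = 12.
Iteration 3: components of {Nut} -> Bracket = 12*3 = 36.
Iteration 4: no further components; recursion stops.
SUM(need) = 1 + 4 + 12 + 36 = 53.

53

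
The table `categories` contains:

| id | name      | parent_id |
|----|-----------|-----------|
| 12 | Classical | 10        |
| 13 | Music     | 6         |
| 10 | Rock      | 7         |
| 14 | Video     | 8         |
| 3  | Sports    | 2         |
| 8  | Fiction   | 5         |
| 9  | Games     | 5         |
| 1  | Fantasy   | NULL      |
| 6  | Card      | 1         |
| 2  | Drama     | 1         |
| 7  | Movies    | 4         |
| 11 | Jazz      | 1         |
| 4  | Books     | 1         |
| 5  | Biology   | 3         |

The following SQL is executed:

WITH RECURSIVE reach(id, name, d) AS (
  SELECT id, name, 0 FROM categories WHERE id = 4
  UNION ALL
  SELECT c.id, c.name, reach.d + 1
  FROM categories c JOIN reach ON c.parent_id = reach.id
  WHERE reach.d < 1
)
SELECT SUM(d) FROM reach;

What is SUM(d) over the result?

Base: id=4 (Books) at d 0.
Iteration 1: rows with parent_id in {4} -> Movies (id 7, d 1).
Iteration 2: d < 1 fails for all current rows; recursion stops.
SUM(d) = 0 + 1 = 1.

1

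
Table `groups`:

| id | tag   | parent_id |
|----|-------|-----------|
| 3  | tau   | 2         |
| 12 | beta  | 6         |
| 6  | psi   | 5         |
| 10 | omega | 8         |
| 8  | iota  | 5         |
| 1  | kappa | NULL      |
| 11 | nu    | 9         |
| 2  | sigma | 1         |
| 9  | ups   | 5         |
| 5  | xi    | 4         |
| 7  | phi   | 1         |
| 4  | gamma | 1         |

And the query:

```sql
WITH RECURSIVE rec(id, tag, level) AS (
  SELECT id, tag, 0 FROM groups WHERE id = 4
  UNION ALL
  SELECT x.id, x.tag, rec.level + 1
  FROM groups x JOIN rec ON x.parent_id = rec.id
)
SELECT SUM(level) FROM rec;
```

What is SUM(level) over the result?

16

Base: id=4 (gamma) at level 0.
Iteration 1: rows with parent_id in {4} -> xi (id 5, level 1).
Iteration 2: rows with parent_id in {5} -> psi (id 6, level 2), iota (id 8, level 2), ups (id 9, level 2).
Iteration 3: rows with parent_id in {6,8,9} -> omega (id 10, level 3), nu (id 11, level 3), beta (id 12, level 3).
Iteration 4: no rows with parent_id in {10,11,12}; recursion stops.
SUM(level) = 0 + 1 + 2 + 2 + 2 + 3 + 3 + 3 = 16.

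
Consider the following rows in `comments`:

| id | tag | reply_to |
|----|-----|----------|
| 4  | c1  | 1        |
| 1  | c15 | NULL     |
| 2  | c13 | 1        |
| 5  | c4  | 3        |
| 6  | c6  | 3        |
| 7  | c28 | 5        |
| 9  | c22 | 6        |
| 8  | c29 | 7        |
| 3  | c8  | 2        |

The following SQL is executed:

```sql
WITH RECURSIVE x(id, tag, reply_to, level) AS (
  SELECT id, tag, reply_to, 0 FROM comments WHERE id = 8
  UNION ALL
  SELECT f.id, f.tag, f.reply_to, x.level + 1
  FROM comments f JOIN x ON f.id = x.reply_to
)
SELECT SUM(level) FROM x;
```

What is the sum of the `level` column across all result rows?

Base: id=8 (c29), reply_to=7, level 0.
Iteration 1: join on id=7 -> c28 (id 7, reply_to=5, level 1).
Iteration 2: join on id=5 -> c4 (id 5, reply_to=3, level 2).
Iteration 3: join on id=3 -> c8 (id 3, reply_to=2, level 3).
Iteration 4: join on id=2 -> c13 (id 2, reply_to=1, level 4).
Iteration 5: join on id=1 -> c15 (id 1, reply_to=NULL, level 5).
Iteration 6: reply_to is NULL; no match; recursion stops.
SUM(level) = 0 + 1 + 2 + 3 + 4 + 5 = 15.

15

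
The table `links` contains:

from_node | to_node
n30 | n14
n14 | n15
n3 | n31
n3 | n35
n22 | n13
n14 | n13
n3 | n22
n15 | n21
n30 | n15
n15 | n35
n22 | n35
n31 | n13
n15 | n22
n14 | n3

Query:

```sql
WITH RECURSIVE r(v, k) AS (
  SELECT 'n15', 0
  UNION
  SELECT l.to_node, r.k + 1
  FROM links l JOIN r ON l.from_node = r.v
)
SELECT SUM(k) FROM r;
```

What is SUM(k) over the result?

Base: (n15, k=0).
Iteration 1: edges from {n15} -> (n21, k=1), (n22, k=1), (n35, k=1).
Iteration 2: edges from {n21,n22,n35} -> (n13, k=2), (n35, k=2).
Iteration 3: no outgoing edges from {n13,n35}; recursion stops.
SUM(k) = 0 + 1 + 1 + 1 + 2 + 2 = 7.

7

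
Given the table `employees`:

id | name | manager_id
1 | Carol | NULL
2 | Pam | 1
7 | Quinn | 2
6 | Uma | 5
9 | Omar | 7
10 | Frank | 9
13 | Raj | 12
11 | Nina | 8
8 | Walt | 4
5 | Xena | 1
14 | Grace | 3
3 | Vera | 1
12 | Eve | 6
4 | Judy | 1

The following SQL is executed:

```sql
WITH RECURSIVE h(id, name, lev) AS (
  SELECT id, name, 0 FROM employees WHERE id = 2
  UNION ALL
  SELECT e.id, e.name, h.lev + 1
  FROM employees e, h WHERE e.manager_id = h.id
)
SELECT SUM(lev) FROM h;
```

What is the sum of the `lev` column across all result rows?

6

Base: id=2 (Pam) at lev 0.
Iteration 1: rows with manager_id in {2} -> Quinn (id 7, lev 1).
Iteration 2: rows with manager_id in {7} -> Omar (id 9, lev 2).
Iteration 3: rows with manager_id in {9} -> Frank (id 10, lev 3).
Iteration 4: no rows with manager_id in {10}; recursion stops.
SUM(lev) = 0 + 1 + 2 + 3 = 6.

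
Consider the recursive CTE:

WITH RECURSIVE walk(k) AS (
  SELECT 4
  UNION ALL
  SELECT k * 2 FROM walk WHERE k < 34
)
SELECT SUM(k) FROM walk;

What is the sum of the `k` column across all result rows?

124

Base: k=4.
Iteration 1: 4 < 34 holds -> k = 4 * 2 = 8.
Iteration 2: 8 < 34 holds -> k = 8 * 2 = 16.
Iteration 3: 16 < 34 holds -> k = 16 * 2 = 32.
Iteration 4: 32 < 34 holds -> k = 32 * 2 = 64.
Iteration 5: 64 < 34 fails; recursion stops.
SUM(k) = 4 + 8 + 16 + 32 + 64 = 124.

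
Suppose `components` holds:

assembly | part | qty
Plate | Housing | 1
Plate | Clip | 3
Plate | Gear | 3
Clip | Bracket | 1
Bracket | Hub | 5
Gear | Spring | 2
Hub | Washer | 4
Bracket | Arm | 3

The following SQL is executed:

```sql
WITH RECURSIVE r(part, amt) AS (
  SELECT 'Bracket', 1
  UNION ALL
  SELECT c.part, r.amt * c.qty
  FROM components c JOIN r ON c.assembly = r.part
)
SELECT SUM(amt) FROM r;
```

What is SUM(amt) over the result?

Base: (Bracket, amt=1).
Iteration 1: components of {Bracket} -> Arm = 1*3 = 3, Hub = 1*5 = 5.
Iteration 2: components of {Arm,Hub} -> Washer = 5*4 = 20.
Iteration 3: no further components; recursion stops.
SUM(amt) = 1 + 5 + 3 + 20 = 29.

29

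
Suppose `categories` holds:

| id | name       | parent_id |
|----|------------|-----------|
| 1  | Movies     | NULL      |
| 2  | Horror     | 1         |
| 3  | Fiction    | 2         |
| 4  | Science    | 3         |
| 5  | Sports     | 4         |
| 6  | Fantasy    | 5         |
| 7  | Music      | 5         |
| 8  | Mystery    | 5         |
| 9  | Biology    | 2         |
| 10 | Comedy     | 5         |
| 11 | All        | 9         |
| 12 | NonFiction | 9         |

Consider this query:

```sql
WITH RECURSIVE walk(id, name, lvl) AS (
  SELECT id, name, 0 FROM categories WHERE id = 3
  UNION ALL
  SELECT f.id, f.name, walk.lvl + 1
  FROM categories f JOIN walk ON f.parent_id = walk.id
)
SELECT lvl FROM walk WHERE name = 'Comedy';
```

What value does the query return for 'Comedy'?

Base: id=3 (Fiction) at lvl 0.
Iteration 1: rows with parent_id in {3} -> Science (id 4, lvl 1).
Iteration 2: rows with parent_id in {4} -> Sports (id 5, lvl 2).
Iteration 3: rows with parent_id in {5} -> Fantasy (id 6, lvl 3), Music (id 7, lvl 3), Mystery (id 8, lvl 3), Comedy (id 10, lvl 3).
Iteration 4: no rows with parent_id in {6,7,8,10}; recursion stops.

3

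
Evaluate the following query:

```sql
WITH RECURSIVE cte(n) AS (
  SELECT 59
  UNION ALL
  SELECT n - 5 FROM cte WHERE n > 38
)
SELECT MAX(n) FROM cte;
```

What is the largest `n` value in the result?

Base: n=59.
Iteration 1: 59 > 38 holds -> n = 59 - 5 = 54.
Iteration 2: 54 > 38 holds -> n = 54 - 5 = 49.
Iteration 3: 49 > 38 holds -> n = 49 - 5 = 44.
Iteration 4: 44 > 38 holds -> n = 44 - 5 = 39.
Iteration 5: 39 > 38 holds -> n = 39 - 5 = 34.
Iteration 6: 34 > 38 fails; recursion stops.
n values: 59, 54, 49, 44, 39, 34; the maximum is 59.

59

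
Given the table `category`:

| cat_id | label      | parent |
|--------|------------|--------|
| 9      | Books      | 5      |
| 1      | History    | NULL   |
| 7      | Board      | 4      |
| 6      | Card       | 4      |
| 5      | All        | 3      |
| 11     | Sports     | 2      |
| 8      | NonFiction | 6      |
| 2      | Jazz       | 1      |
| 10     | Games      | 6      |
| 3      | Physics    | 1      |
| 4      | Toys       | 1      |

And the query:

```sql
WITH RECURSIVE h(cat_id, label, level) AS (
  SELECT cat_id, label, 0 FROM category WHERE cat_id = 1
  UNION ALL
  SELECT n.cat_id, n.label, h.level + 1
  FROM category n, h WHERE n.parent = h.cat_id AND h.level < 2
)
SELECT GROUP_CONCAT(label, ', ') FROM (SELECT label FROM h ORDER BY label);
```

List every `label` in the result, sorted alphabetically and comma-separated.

All, Board, Card, History, Jazz, Physics, Sports, Toys

Base: cat_id=1 (History) at level 0.
Iteration 1: rows with parent in {1} -> Jazz (id 2, level 1), Physics (id 3, level 1), Toys (id 4, level 1).
Iteration 2: rows with parent in {2,3,4} -> All (id 5, level 2), Card (id 6, level 2), Board (id 7, level 2), Sports (id 11, level 2).
Iteration 3: level < 2 fails for all current rows; recursion stops.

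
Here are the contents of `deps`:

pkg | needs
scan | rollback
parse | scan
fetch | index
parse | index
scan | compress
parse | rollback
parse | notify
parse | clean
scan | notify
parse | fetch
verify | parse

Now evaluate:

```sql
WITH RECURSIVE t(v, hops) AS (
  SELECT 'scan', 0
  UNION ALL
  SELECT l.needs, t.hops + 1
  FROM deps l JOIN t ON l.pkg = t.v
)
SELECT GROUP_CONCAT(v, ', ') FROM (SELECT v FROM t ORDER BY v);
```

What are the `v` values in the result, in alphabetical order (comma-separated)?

compress, notify, rollback, scan

Base: (scan, hops=0).
Iteration 1: edges from {scan} -> (compress, hops=1), (notify, hops=1), (rollback, hops=1).
Iteration 2: no outgoing edges from {compress,notify,rollback}; recursion stops.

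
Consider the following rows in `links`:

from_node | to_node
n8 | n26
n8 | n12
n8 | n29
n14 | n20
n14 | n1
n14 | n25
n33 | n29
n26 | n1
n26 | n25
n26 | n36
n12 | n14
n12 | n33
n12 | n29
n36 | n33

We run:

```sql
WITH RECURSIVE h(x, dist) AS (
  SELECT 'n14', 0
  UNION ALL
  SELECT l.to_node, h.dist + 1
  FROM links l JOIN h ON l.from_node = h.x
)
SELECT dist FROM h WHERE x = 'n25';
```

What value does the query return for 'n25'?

1

Base: (n14, dist=0).
Iteration 1: edges from {n14} -> (n1, dist=1), (n20, dist=1), (n25, dist=1).
Iteration 2: no outgoing edges from {n1,n20,n25}; recursion stops.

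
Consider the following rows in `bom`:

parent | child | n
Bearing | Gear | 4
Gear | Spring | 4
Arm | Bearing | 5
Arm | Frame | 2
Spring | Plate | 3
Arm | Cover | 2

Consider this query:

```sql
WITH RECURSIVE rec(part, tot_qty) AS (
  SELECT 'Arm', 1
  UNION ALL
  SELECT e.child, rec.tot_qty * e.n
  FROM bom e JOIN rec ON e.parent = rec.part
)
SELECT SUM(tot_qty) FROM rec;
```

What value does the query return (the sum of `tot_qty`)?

350

Base: (Arm, tot_qty=1).
Iteration 1: components of {Arm} -> Bearing = 1*5 = 5, Cover = 1*2 = 2, Frame = 1*2 = 2.
Iteration 2: components of {Bearing,Cover,Frame} -> Gear = 5*4 = 20.
Iteration 3: components of {Gear} -> Spring = 20*4 = 80.
Iteration 4: components of {Spring} -> Plate = 80*3 = 240.
Iteration 5: no further components; recursion stops.
SUM(tot_qty) = 1 + 5 + 2 + 2 + 20 + 80 + 240 = 350.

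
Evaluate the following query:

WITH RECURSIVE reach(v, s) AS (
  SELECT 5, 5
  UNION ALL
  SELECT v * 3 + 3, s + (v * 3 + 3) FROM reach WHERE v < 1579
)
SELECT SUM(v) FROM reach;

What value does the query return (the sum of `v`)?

7094

Base: v=5, s=5.
Iteration 1: 5 < 1579 holds -> v = 5 * 3 + 3 = 18, s = 5 + 18 = 23.
Iteration 2: 18 < 1579 holds -> v = 18 * 3 + 3 = 57, s = 23 + 57 = 80.
Iteration 3: 57 < 1579 holds -> v = 57 * 3 + 3 = 174, s = 80 + 174 = 254.
Iteration 4: 174 < 1579 holds -> v = 174 * 3 + 3 = 525, s = 254 + 525 = 779.
Iteration 5: 525 < 1579 holds -> v = 525 * 3 + 3 = 1578, s = 779 + 1578 = 2357.
Iteration 6: 1578 < 1579 holds -> v = 1578 * 3 + 3 = 4737, s = 2357 + 4737 = 7094.
Iteration 7: 4737 < 1579 fails; recursion stops.
SUM(v) = 5 + 18 + 57 + 174 + 525 + 1578 + 4737 = 7094.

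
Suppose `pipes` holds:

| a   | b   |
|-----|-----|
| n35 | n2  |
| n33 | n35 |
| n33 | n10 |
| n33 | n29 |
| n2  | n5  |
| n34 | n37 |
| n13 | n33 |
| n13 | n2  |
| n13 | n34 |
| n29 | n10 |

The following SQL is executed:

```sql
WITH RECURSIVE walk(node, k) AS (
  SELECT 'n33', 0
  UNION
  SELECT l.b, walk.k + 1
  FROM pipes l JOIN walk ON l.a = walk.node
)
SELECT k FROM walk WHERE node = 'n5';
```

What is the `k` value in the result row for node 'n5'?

Base: (n33, k=0).
Iteration 1: edges from {n33} -> (n10, k=1), (n29, k=1), (n35, k=1).
Iteration 2: edges from {n10,n29,n35} -> (n10, k=2), (n2, k=2).
Iteration 3: edges from {n10,n2} -> (n5, k=3).
Iteration 4: no outgoing edges from {n5}; recursion stops.

3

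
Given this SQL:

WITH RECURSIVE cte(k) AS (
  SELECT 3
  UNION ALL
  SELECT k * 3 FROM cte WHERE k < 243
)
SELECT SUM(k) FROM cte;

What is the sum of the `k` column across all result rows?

363

Base: k=3.
Iteration 1: 3 < 243 holds -> k = 3 * 3 = 9.
Iteration 2: 9 < 243 holds -> k = 9 * 3 = 27.
Iteration 3: 27 < 243 holds -> k = 27 * 3 = 81.
Iteration 4: 81 < 243 holds -> k = 81 * 3 = 243.
Iteration 5: 243 < 243 fails; recursion stops.
SUM(k) = 3 + 9 + 27 + 81 + 243 = 363.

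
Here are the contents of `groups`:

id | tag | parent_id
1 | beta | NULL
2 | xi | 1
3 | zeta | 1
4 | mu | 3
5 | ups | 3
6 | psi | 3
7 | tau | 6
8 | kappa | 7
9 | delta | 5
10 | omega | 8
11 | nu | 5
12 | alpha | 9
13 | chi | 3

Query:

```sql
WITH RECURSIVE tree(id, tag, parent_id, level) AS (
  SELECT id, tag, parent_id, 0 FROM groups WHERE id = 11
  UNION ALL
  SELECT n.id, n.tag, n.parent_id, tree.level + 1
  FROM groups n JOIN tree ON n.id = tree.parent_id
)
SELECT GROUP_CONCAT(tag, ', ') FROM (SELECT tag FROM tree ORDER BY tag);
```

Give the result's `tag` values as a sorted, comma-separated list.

Base: id=11 (nu), parent_id=5, level 0.
Iteration 1: join on id=5 -> ups (id 5, parent_id=3, level 1).
Iteration 2: join on id=3 -> zeta (id 3, parent_id=1, level 2).
Iteration 3: join on id=1 -> beta (id 1, parent_id=NULL, level 3).
Iteration 4: parent_id is NULL; no match; recursion stops.

beta, nu, ups, zeta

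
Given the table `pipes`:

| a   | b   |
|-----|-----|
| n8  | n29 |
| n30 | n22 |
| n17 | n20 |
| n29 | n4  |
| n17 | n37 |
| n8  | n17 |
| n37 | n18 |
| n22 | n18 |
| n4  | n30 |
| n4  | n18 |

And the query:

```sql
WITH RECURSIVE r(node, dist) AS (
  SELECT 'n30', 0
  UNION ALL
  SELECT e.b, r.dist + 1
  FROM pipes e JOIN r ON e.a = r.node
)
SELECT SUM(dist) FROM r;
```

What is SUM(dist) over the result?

Base: (n30, dist=0).
Iteration 1: edges from {n30} -> (n22, dist=1).
Iteration 2: edges from {n22} -> (n18, dist=2).
Iteration 3: no outgoing edges from {n18}; recursion stops.
SUM(dist) = 0 + 1 + 2 = 3.

3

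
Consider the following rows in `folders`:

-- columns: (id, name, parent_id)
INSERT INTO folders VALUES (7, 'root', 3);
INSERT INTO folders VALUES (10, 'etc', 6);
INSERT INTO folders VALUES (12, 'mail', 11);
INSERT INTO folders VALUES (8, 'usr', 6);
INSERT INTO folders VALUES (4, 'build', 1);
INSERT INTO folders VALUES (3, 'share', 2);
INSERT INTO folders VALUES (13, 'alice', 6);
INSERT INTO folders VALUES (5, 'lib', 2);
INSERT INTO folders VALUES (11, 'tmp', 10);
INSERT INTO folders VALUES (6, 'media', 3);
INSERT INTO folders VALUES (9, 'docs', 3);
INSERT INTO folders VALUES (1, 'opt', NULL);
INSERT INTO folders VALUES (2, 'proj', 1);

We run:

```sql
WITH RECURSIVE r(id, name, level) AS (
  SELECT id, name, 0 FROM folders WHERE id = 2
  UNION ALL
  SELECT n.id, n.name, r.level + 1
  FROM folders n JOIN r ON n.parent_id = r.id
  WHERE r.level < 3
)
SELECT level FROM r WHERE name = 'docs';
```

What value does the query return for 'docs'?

Base: id=2 (proj) at level 0.
Iteration 1: rows with parent_id in {2} -> share (id 3, level 1), lib (id 5, level 1).
Iteration 2: rows with parent_id in {3,5} -> media (id 6, level 2), root (id 7, level 2), docs (id 9, level 2).
Iteration 3: rows with parent_id in {6,7,9} -> usr (id 8, level 3), etc (id 10, level 3), alice (id 13, level 3).
Iteration 4: level < 3 fails for all current rows; recursion stops.

2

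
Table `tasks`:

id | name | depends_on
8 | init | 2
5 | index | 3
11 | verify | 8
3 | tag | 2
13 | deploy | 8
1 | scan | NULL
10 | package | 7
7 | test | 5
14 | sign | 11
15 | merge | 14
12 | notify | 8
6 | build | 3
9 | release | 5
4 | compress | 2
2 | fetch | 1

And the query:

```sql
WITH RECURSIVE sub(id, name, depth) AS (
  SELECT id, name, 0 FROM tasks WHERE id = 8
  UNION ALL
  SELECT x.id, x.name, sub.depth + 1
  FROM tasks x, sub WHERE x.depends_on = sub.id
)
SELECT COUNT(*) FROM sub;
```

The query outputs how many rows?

6

Base: id=8 (init) at depth 0.
Iteration 1: rows with depends_on in {8} -> verify (id 11, depth 1), notify (id 12, depth 1), deploy (id 13, depth 1).
Iteration 2: rows with depends_on in {11,12,13} -> sign (id 14, depth 2).
Iteration 3: rows with depends_on in {14} -> merge (id 15, depth 3).
Iteration 4: no rows with depends_on in {15}; recursion stops.
Total rows emitted: 6.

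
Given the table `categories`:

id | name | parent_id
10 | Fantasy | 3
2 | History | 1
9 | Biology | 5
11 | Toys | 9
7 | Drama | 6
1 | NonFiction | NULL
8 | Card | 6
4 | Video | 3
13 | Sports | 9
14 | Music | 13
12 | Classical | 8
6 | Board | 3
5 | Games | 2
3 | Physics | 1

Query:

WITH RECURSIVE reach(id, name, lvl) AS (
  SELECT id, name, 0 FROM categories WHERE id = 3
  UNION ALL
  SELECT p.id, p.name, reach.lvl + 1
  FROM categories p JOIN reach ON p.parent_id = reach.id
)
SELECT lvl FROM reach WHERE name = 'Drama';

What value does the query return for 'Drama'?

2

Base: id=3 (Physics) at lvl 0.
Iteration 1: rows with parent_id in {3} -> Video (id 4, lvl 1), Board (id 6, lvl 1), Fantasy (id 10, lvl 1).
Iteration 2: rows with parent_id in {4,6,10} -> Drama (id 7, lvl 2), Card (id 8, lvl 2).
Iteration 3: rows with parent_id in {7,8} -> Classical (id 12, lvl 3).
Iteration 4: no rows with parent_id in {12}; recursion stops.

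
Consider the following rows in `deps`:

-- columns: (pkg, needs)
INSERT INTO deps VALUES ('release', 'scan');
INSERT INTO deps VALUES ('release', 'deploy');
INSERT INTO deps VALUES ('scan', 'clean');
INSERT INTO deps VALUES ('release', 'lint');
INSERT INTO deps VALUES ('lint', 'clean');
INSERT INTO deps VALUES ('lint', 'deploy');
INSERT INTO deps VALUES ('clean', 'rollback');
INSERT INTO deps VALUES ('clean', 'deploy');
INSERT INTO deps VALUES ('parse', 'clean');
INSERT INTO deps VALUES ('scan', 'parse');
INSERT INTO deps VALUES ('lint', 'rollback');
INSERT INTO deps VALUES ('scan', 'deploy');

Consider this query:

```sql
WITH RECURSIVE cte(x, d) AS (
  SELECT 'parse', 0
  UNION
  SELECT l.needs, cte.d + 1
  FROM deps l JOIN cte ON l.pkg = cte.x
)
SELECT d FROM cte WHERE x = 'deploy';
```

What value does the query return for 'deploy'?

2

Base: (parse, d=0).
Iteration 1: edges from {parse} -> (clean, d=1).
Iteration 2: edges from {clean} -> (deploy, d=2), (rollback, d=2).
Iteration 3: no outgoing edges from {deploy,rollback}; recursion stops.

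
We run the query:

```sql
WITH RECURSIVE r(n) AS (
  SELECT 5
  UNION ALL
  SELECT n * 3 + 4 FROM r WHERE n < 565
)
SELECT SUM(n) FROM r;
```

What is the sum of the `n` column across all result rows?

837

Base: n=5.
Iteration 1: 5 < 565 holds -> n = 5 * 3 + 4 = 19.
Iteration 2: 19 < 565 holds -> n = 19 * 3 + 4 = 61.
Iteration 3: 61 < 565 holds -> n = 61 * 3 + 4 = 187.
Iteration 4: 187 < 565 holds -> n = 187 * 3 + 4 = 565.
Iteration 5: 565 < 565 fails; recursion stops.
SUM(n) = 5 + 19 + 61 + 187 + 565 = 837.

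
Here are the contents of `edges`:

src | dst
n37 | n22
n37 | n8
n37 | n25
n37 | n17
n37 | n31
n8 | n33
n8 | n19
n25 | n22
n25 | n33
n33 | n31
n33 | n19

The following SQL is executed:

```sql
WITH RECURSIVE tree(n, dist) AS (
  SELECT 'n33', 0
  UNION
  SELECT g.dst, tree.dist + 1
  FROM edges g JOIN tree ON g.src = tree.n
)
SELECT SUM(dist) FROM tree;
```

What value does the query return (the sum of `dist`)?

2

Base: (n33, dist=0).
Iteration 1: edges from {n33} -> (n19, dist=1), (n31, dist=1).
Iteration 2: no outgoing edges from {n19,n31}; recursion stops.
SUM(dist) = 0 + 1 + 1 = 2.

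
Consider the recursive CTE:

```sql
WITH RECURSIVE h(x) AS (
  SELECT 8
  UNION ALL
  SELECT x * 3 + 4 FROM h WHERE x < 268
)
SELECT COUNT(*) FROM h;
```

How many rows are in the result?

4

Base: x=8.
Iteration 1: 8 < 268 holds -> x = 8 * 3 + 4 = 28.
Iteration 2: 28 < 268 holds -> x = 28 * 3 + 4 = 88.
Iteration 3: 88 < 268 holds -> x = 88 * 3 + 4 = 268.
Iteration 4: 268 < 268 fails; recursion stops.
Total rows emitted: 4.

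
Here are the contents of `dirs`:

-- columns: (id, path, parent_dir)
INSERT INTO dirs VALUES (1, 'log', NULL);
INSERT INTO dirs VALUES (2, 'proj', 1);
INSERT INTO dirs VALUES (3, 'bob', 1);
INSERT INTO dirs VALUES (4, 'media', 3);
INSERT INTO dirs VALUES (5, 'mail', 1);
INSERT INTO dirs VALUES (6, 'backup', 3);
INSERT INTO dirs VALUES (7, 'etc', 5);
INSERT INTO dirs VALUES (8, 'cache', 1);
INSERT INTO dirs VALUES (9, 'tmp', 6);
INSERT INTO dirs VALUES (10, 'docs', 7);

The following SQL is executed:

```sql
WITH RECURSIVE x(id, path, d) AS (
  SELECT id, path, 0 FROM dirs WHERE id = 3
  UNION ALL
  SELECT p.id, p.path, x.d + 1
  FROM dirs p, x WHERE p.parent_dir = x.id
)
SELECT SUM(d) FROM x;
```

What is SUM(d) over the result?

4

Base: id=3 (bob) at d 0.
Iteration 1: rows with parent_dir in {3} -> media (id 4, d 1), backup (id 6, d 1).
Iteration 2: rows with parent_dir in {4,6} -> tmp (id 9, d 2).
Iteration 3: no rows with parent_dir in {9}; recursion stops.
SUM(d) = 0 + 1 + 1 + 2 = 4.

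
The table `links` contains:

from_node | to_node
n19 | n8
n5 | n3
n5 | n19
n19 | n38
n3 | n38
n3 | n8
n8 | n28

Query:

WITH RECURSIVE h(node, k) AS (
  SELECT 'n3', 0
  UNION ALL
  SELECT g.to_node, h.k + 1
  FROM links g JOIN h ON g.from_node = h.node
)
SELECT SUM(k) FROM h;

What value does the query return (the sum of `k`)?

4

Base: (n3, k=0).
Iteration 1: edges from {n3} -> (n38, k=1), (n8, k=1).
Iteration 2: edges from {n38,n8} -> (n28, k=2).
Iteration 3: no outgoing edges from {n28}; recursion stops.
SUM(k) = 0 + 1 + 1 + 2 = 4.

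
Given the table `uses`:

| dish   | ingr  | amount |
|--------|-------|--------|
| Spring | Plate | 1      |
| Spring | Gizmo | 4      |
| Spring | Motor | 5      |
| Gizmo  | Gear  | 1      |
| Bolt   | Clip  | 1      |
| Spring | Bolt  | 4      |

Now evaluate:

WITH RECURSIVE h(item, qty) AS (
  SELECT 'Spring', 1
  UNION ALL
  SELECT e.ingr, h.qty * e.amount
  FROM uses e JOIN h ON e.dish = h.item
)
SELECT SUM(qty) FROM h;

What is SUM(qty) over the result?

23

Base: (Spring, qty=1).
Iteration 1: components of {Spring} -> Bolt = 1*4 = 4, Gizmo = 1*4 = 4, Motor = 1*5 = 5, Plate = 1*1 = 1.
Iteration 2: components of {Bolt,Gizmo,Motor,Plate} -> Clip = 4*1 = 4, Gear = 4*1 = 4.
Iteration 3: no further components; recursion stops.
SUM(qty) = 1 + 5 + 4 + 4 + 1 + 4 + 4 = 23.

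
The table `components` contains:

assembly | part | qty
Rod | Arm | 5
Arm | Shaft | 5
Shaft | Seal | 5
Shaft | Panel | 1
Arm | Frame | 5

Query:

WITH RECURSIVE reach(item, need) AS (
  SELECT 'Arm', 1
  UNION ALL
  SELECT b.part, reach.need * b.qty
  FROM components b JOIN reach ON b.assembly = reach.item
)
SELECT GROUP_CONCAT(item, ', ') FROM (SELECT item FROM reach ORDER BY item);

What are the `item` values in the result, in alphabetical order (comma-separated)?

Arm, Frame, Panel, Seal, Shaft

Base: (Arm, need=1).
Iteration 1: components of {Arm} -> Frame = 1*5 = 5, Shaft = 1*5 = 5.
Iteration 2: components of {Frame,Shaft} -> Panel = 5*1 = 5, Seal = 5*5 = 25.
Iteration 3: no further components; recursion stops.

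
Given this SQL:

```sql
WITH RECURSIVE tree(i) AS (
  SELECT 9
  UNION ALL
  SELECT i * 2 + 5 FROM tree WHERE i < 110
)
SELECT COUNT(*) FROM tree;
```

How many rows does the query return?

5

Base: i=9.
Iteration 1: 9 < 110 holds -> i = 9 * 2 + 5 = 23.
Iteration 2: 23 < 110 holds -> i = 23 * 2 + 5 = 51.
Iteration 3: 51 < 110 holds -> i = 51 * 2 + 5 = 107.
Iteration 4: 107 < 110 holds -> i = 107 * 2 + 5 = 219.
Iteration 5: 219 < 110 fails; recursion stops.
Total rows emitted: 5.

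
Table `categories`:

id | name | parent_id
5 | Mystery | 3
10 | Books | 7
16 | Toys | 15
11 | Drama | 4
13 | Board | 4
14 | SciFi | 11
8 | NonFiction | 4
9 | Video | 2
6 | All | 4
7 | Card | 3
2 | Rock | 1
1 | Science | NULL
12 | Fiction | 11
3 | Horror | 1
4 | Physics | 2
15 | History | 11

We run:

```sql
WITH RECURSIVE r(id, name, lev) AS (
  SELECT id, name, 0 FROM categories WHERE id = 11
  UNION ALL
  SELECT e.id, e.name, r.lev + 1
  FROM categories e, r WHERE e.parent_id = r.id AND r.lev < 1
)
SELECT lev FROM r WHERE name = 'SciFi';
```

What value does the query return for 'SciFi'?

1

Base: id=11 (Drama) at lev 0.
Iteration 1: rows with parent_id in {11} -> Fiction (id 12, lev 1), SciFi (id 14, lev 1), History (id 15, lev 1).
Iteration 2: lev < 1 fails for all current rows; recursion stops.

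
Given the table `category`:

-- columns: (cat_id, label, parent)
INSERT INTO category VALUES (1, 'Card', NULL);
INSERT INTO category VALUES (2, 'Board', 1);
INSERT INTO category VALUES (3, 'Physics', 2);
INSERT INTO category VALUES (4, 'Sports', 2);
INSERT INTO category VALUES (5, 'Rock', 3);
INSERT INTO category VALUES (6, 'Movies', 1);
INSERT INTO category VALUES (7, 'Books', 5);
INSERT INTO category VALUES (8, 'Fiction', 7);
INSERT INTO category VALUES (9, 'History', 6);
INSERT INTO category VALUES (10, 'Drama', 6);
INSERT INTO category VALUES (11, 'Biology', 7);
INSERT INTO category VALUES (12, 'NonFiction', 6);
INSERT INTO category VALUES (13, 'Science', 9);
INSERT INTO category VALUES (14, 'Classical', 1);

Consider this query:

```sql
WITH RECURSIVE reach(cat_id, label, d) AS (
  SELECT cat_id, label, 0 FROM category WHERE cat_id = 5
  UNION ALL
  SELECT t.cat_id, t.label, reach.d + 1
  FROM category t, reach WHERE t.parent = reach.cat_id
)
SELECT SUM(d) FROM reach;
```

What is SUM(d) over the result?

5

Base: cat_id=5 (Rock) at d 0.
Iteration 1: rows with parent in {5} -> Books (id 7, d 1).
Iteration 2: rows with parent in {7} -> Fiction (id 8, d 2), Biology (id 11, d 2).
Iteration 3: no rows with parent in {8,11}; recursion stops.
SUM(d) = 0 + 1 + 2 + 2 = 5.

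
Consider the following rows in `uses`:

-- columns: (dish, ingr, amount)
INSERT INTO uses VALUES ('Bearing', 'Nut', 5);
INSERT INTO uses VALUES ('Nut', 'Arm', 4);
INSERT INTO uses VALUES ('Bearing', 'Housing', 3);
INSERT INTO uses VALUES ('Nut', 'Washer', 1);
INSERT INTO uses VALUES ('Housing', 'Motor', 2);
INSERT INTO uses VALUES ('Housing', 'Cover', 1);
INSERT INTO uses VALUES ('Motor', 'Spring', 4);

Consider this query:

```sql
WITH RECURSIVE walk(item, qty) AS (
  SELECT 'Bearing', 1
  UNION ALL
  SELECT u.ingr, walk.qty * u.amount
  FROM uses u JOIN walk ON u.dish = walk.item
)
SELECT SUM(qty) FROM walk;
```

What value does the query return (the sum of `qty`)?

67

Base: (Bearing, qty=1).
Iteration 1: components of {Bearing} -> Housing = 1*3 = 3, Nut = 1*5 = 5.
Iteration 2: components of {Housing,Nut} -> Arm = 5*4 = 20, Cover = 3*1 = 3, Motor = 3*2 = 6, Washer = 5*1 = 5.
Iteration 3: components of {Arm,Cover,Motor,Washer} -> Spring = 6*4 = 24.
Iteration 4: no further components; recursion stops.
SUM(qty) = 1 + 5 + 3 + 20 + 5 + 6 + 3 + 24 = 67.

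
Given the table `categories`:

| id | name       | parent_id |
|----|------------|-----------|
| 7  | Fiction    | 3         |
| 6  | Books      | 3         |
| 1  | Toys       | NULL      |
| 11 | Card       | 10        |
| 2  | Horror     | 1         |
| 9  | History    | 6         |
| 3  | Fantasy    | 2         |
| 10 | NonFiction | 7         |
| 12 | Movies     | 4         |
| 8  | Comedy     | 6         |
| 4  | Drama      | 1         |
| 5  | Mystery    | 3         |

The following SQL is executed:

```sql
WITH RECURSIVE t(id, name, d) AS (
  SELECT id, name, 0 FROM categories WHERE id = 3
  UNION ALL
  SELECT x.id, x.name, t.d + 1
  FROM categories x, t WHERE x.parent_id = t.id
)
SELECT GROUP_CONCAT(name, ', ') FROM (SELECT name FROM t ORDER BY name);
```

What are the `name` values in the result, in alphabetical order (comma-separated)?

Base: id=3 (Fantasy) at d 0.
Iteration 1: rows with parent_id in {3} -> Mystery (id 5, d 1), Books (id 6, d 1), Fiction (id 7, d 1).
Iteration 2: rows with parent_id in {5,6,7} -> Comedy (id 8, d 2), History (id 9, d 2), NonFiction (id 10, d 2).
Iteration 3: rows with parent_id in {8,9,10} -> Card (id 11, d 3).
Iteration 4: no rows with parent_id in {11}; recursion stops.

Books, Card, Comedy, Fantasy, Fiction, History, Mystery, NonFiction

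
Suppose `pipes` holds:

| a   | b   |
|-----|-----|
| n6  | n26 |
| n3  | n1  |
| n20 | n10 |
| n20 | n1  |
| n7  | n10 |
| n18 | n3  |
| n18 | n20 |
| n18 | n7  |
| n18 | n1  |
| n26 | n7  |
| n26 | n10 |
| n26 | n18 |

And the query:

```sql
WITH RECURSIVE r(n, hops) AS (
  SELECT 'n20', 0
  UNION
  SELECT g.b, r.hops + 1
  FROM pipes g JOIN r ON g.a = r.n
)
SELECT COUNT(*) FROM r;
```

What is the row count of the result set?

Base: (n20, hops=0).
Iteration 1: edges from {n20} -> (n1, hops=1), (n10, hops=1).
Iteration 2: no outgoing edges from {n1,n10}; recursion stops.
Total rows emitted: 3.

3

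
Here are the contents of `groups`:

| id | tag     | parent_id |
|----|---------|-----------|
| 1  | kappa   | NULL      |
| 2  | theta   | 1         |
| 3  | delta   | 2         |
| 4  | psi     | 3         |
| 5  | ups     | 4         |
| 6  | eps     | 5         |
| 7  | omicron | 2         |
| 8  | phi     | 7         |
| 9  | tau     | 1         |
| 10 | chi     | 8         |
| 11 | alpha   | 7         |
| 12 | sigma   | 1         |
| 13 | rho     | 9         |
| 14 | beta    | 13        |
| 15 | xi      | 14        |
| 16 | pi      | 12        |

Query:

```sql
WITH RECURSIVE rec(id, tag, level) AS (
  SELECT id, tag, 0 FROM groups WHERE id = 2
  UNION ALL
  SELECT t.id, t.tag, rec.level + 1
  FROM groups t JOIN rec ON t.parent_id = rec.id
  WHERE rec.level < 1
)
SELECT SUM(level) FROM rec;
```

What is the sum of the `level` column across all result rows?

2

Base: id=2 (theta) at level 0.
Iteration 1: rows with parent_id in {2} -> delta (id 3, level 1), omicron (id 7, level 1).
Iteration 2: level < 1 fails for all current rows; recursion stops.
SUM(level) = 0 + 1 + 1 = 2.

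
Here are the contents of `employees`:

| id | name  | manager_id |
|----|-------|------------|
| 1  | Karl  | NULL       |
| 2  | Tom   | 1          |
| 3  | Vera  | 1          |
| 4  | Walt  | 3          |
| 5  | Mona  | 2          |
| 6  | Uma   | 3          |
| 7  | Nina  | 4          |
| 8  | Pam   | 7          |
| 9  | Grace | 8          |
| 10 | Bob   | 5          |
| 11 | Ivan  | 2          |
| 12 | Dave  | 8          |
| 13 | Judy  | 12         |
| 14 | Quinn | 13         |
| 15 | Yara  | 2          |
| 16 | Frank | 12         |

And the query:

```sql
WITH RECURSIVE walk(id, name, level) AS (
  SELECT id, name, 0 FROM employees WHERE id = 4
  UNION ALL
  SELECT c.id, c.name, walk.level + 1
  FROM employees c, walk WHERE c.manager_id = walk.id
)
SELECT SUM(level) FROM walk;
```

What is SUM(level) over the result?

Base: id=4 (Walt) at level 0.
Iteration 1: rows with manager_id in {4} -> Nina (id 7, level 1).
Iteration 2: rows with manager_id in {7} -> Pam (id 8, level 2).
Iteration 3: rows with manager_id in {8} -> Grace (id 9, level 3), Dave (id 12, level 3).
Iteration 4: rows with manager_id in {9,12} -> Judy (id 13, level 4), Frank (id 16, level 4).
Iteration 5: rows with manager_id in {13,16} -> Quinn (id 14, level 5).
Iteration 6: no rows with manager_id in {14}; recursion stops.
SUM(level) = 0 + 1 + 2 + 3 + 3 + 4 + 4 + 5 = 22.

22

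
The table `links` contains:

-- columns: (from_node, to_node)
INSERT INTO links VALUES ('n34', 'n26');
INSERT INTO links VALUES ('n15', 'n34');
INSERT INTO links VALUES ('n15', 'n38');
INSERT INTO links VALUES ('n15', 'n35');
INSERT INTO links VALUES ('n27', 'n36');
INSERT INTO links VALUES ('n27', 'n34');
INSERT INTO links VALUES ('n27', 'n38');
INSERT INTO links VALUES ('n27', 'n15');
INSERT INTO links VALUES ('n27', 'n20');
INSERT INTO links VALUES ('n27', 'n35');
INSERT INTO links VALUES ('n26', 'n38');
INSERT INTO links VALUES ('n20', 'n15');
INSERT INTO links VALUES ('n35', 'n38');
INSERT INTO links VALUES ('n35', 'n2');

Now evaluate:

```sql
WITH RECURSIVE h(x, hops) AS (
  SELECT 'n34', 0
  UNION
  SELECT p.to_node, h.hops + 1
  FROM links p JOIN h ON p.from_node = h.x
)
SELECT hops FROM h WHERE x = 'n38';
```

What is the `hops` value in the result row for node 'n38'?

2

Base: (n34, hops=0).
Iteration 1: edges from {n34} -> (n26, hops=1).
Iteration 2: edges from {n26} -> (n38, hops=2).
Iteration 3: no outgoing edges from {n38}; recursion stops.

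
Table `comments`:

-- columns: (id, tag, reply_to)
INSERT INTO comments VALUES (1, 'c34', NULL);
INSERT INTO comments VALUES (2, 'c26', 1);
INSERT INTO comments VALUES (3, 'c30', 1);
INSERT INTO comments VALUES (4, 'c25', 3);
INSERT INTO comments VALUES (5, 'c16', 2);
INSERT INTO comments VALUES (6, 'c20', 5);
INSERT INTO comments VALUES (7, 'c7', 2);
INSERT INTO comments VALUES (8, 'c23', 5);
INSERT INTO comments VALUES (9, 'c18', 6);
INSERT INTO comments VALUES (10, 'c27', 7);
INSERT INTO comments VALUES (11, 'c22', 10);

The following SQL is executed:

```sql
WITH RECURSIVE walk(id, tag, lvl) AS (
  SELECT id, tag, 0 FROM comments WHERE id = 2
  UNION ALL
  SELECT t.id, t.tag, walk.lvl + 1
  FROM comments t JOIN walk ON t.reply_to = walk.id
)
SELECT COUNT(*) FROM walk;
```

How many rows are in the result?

Base: id=2 (c26) at lvl 0.
Iteration 1: rows with reply_to in {2} -> c16 (id 5, lvl 1), c7 (id 7, lvl 1).
Iteration 2: rows with reply_to in {5,7} -> c20 (id 6, lvl 2), c23 (id 8, lvl 2), c27 (id 10, lvl 2).
Iteration 3: rows with reply_to in {6,8,10} -> c18 (id 9, lvl 3), c22 (id 11, lvl 3).
Iteration 4: no rows with reply_to in {9,11}; recursion stops.
Total rows emitted: 8.

8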